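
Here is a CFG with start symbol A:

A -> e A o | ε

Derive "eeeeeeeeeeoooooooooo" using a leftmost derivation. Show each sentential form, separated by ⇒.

A⇒eAo⇒eeAoo⇒eeeAooo⇒eeeeAoooo⇒eeeeeAooooo⇒eeeeeeAoooooo⇒eeeeeeeAooooooo⇒eeeeeeeeAoooooooo⇒eeeeeeeeeAooooooooo⇒eeeeeeeeeeAoooooooooo⇒eeeeeeeeeeoooooooooo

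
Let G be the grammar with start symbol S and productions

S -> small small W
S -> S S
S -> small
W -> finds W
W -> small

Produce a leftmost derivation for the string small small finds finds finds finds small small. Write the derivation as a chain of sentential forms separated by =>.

S => S S => small small W S => small small finds W S => small small finds finds W S => small small finds finds finds W S => small small finds finds finds finds W S => small small finds finds finds finds small S => small small finds finds finds finds small small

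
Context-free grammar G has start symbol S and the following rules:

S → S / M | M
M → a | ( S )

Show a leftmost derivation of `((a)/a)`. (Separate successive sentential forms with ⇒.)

S ⇒ M ⇒ (S) ⇒ (S/M) ⇒ (M/M) ⇒ ((S)/M) ⇒ ((M)/M) ⇒ ((a)/M) ⇒ ((a)/a)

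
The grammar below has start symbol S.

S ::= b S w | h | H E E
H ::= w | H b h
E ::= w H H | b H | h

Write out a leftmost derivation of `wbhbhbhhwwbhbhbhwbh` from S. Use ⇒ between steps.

S ⇒ HEE ⇒ HbhEE ⇒ HbhbhEE ⇒ HbhbhbhEE ⇒ wbhbhbhEE ⇒ wbhbhbhhE ⇒ wbhbhbhhwHH ⇒ wbhbhbhhwHbhH ⇒ wbhbhbhhwHbhbhH ⇒ wbhbhbhhwHbhbhbhH ⇒ wbhbhbhhwwbhbhbhH ⇒ wbhbhbhhwwbhbhbhHbh ⇒ wbhbhbhhwwbhbhbhwbh

S ⇒ HEE   [S ::= H E E]
HEE ⇒ HbhEE   [H ::= H b h]
HbhEE ⇒ HbhbhEE   [H ::= H b h]
HbhbhEE ⇒ HbhbhbhEE   [H ::= H b h]
HbhbhbhEE ⇒ wbhbhbhEE   [H ::= w]
wbhbhbhEE ⇒ wbhbhbhhE   [E ::= h]
wbhbhbhhE ⇒ wbhbhbhhwHH   [E ::= w H H]
wbhbhbhhwHH ⇒ wbhbhbhhwHbhH   [H ::= H b h]
wbhbhbhhwHbhH ⇒ wbhbhbhhwHbhbhH   [H ::= H b h]
wbhbhbhhwHbhbhH ⇒ wbhbhbhhwHbhbhbhH   [H ::= H b h]
wbhbhbhhwHbhbhbhH ⇒ wbhbhbhhwwbhbhbhH   [H ::= w]
wbhbhbhhwwbhbhbhH ⇒ wbhbhbhhwwbhbhbhHbh   [H ::= H b h]
wbhbhbhhwwbhbhbhHbh ⇒ wbhbhbhhwwbhbhbhwbh   [H ::= w]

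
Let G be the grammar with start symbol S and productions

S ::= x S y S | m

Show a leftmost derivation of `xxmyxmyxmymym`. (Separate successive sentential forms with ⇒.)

S ⇒ xSyS   [S ::= x S y S]
xSyS ⇒ xxSySyS   [S ::= x S y S]
xxSySyS ⇒ xxmySyS   [S ::= m]
xxmySyS ⇒ xxmyxSySyS   [S ::= x S y S]
xxmyxSySyS ⇒ xxmyxmySyS   [S ::= m]
xxmyxmySyS ⇒ xxmyxmyxSySyS   [S ::= x S y S]
xxmyxmyxSySyS ⇒ xxmyxmyxmySyS   [S ::= m]
xxmyxmyxmySyS ⇒ xxmyxmyxmymyS   [S ::= m]
xxmyxmyxmymyS ⇒ xxmyxmyxmymym   [S ::= m]

S ⇒ xSyS ⇒ xxSySyS ⇒ xxmySyS ⇒ xxmyxSySyS ⇒ xxmyxmySyS ⇒ xxmyxmyxSySyS ⇒ xxmyxmyxmySyS ⇒ xxmyxmyxmymyS ⇒ xxmyxmyxmymym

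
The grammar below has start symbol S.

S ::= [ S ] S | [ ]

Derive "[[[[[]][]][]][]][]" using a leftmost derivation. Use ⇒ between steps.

S⇒[S]S⇒[[S]S]S⇒[[[S]S]S]S⇒[[[[S]S]S]S]S⇒[[[[[]]S]S]S]S⇒[[[[[]][]]S]S]S⇒[[[[[]][]][]]S]S⇒[[[[[]][]][]][]]S⇒[[[[[]][]][]][]][]

S ⇒ [S]S   [S ::= [ S ] S]
[S]S ⇒ [[S]S]S   [S ::= [ S ] S]
[[S]S]S ⇒ [[[S]S]S]S   [S ::= [ S ] S]
[[[S]S]S]S ⇒ [[[[S]S]S]S]S   [S ::= [ S ] S]
[[[[S]S]S]S]S ⇒ [[[[[]]S]S]S]S   [S ::= [ ]]
[[[[[]]S]S]S]S ⇒ [[[[[]][]]S]S]S   [S ::= [ ]]
[[[[[]][]]S]S]S ⇒ [[[[[]][]][]]S]S   [S ::= [ ]]
[[[[[]][]][]]S]S ⇒ [[[[[]][]][]][]]S   [S ::= [ ]]
[[[[[]][]][]][]]S ⇒ [[[[[]][]][]][]][]   [S ::= [ ]]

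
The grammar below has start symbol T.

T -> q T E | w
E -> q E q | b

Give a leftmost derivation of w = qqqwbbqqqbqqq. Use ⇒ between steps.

T⇒qTE⇒qqTEE⇒qqqTEEE⇒qqqwEEE⇒qqqwbEE⇒qqqwbbE⇒qqqwbbqEq⇒qqqwbbqqEqq⇒qqqwbbqqqEqqq⇒qqqwbbqqqbqqq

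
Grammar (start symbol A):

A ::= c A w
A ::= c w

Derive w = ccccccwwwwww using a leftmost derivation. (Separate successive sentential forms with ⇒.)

A ⇒ cAw   [A ::= c A w]
cAw ⇒ ccAww   [A ::= c A w]
ccAww ⇒ cccAwww   [A ::= c A w]
cccAwww ⇒ ccccAwwww   [A ::= c A w]
ccccAwwww ⇒ cccccAwwwww   [A ::= c A w]
cccccAwwwww ⇒ ccccccwwwwww   [A ::= c w]

A ⇒ cAw ⇒ ccAww ⇒ cccAwww ⇒ ccccAwwww ⇒ cccccAwwwww ⇒ ccccccwwwwww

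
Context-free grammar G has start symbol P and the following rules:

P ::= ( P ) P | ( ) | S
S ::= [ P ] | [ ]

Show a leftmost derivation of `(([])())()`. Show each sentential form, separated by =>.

P=>(P)P=>((P)P)P=>((S)P)P=>(([])P)P=>(([])())P=>(([])())()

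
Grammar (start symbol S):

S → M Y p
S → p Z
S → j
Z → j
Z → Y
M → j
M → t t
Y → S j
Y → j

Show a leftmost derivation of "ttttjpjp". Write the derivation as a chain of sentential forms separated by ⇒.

S ⇒ MYp   [S → M Y p]
MYp ⇒ ttYp   [M → t t]
ttYp ⇒ ttSjp   [Y → S j]
ttSjp ⇒ ttMYpjp   [S → M Y p]
ttMYpjp ⇒ ttttYpjp   [M → t t]
ttttYpjp ⇒ ttttjpjp   [Y → j]

S ⇒ MYp ⇒ ttYp ⇒ ttSjp ⇒ ttMYpjp ⇒ ttttYpjp ⇒ ttttjpjp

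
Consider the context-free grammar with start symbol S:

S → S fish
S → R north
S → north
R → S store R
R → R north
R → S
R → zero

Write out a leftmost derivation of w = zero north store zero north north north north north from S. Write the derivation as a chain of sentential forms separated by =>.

S => R north => R north north => R north north north => R north north north north => R north north north north north => S store R north north north north north => R north store R north north north north north => zero north store R north north north north north => zero north store zero north north north north north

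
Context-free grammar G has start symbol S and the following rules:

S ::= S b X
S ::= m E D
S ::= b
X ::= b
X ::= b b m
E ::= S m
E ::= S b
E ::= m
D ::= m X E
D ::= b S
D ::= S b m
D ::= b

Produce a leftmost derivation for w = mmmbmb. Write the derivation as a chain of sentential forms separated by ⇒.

S ⇒ mED ⇒ mSmD ⇒ mmEDmD ⇒ mmmDmD ⇒ mmmbmD ⇒ mmmbmb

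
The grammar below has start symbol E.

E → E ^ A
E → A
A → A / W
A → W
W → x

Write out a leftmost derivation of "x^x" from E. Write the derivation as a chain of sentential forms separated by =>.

E=>E^A=>A^A=>W^A=>x^A=>x^W=>x^x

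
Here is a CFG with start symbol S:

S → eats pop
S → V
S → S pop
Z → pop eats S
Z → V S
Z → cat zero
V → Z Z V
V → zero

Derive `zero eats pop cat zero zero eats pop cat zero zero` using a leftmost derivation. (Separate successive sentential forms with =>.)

S => V => Z Z V => V S Z V => Z Z V S Z V => V S Z V S Z V => zero S Z V S Z V => zero eats pop Z V S Z V => zero eats pop cat zero V S Z V => zero eats pop cat zero zero S Z V => zero eats pop cat zero zero eats pop Z V => zero eats pop cat zero zero eats pop cat zero V => zero eats pop cat zero zero eats pop cat zero zero

S => V   [S → V]
V => Z Z V   [V → Z Z V]
Z Z V => V S Z V   [Z → V S]
V S Z V => Z Z V S Z V   [V → Z Z V]
Z Z V S Z V => V S Z V S Z V   [Z → V S]
V S Z V S Z V => zero S Z V S Z V   [V → zero]
zero S Z V S Z V => zero eats pop Z V S Z V   [S → eats pop]
zero eats pop Z V S Z V => zero eats pop cat zero V S Z V   [Z → cat zero]
zero eats pop cat zero V S Z V => zero eats pop cat zero zero S Z V   [V → zero]
zero eats pop cat zero zero S Z V => zero eats pop cat zero zero eats pop Z V   [S → eats pop]
zero eats pop cat zero zero eats pop Z V => zero eats pop cat zero zero eats pop cat zero V   [Z → cat zero]
zero eats pop cat zero zero eats pop cat zero V => zero eats pop cat zero zero eats pop cat zero zero   [V → zero]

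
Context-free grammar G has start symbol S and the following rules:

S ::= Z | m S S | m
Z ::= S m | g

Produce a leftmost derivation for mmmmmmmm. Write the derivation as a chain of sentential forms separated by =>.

S => Z   [S ::= Z]
Z => Sm   [Z ::= S m]
Sm => Zm   [S ::= Z]
Zm => Smm   [Z ::= S m]
Smm => mSSmm   [S ::= m S S]
mSSmm => mmSSSmm   [S ::= m S S]
mmSSSmm => mmZSSmm   [S ::= Z]
mmZSSmm => mmSmSSmm   [Z ::= S m]
mmSmSSmm => mmmmSSmm   [S ::= m]
mmmmSSmm => mmmmmSmm   [S ::= m]
mmmmmSmm => mmmmmmmm   [S ::= m]

S => Z => Sm => Zm => Smm => mSSmm => mmSSSmm => mmZSSmm => mmSmSSmm => mmmmSSmm => mmmmmSmm => mmmmmmmm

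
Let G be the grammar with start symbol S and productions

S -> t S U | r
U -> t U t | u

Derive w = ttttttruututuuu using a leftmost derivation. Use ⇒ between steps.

S ⇒ tSU ⇒ ttSUU ⇒ tttSUUU ⇒ ttttSUUUU ⇒ tttttSUUUUU ⇒ ttttttSUUUUUU ⇒ ttttttrUUUUUU ⇒ ttttttruUUUUU ⇒ ttttttruuUUUU ⇒ ttttttruutUtUUU ⇒ ttttttruututUUU ⇒ ttttttruututuUU ⇒ ttttttruututuuU ⇒ ttttttruututuuu

S ⇒ tSU   [S -> t S U]
tSU ⇒ ttSUU   [S -> t S U]
ttSUU ⇒ tttSUUU   [S -> t S U]
tttSUUU ⇒ ttttSUUUU   [S -> t S U]
ttttSUUUU ⇒ tttttSUUUUU   [S -> t S U]
tttttSUUUUU ⇒ ttttttSUUUUUU   [S -> t S U]
ttttttSUUUUUU ⇒ ttttttrUUUUUU   [S -> r]
ttttttrUUUUUU ⇒ ttttttruUUUUU   [U -> u]
ttttttruUUUUU ⇒ ttttttruuUUUU   [U -> u]
ttttttruuUUUU ⇒ ttttttruutUtUUU   [U -> t U t]
ttttttruutUtUUU ⇒ ttttttruututUUU   [U -> u]
ttttttruututUUU ⇒ ttttttruututuUU   [U -> u]
ttttttruututuUU ⇒ ttttttruututuuU   [U -> u]
ttttttruututuuU ⇒ ttttttruututuuu   [U -> u]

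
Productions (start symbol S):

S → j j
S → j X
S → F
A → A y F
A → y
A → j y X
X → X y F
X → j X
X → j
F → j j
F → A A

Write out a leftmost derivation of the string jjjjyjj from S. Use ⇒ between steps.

S ⇒ jX   [S → j X]
jX ⇒ jjX   [X → j X]
jjX ⇒ jjXyF   [X → X y F]
jjXyF ⇒ jjjXyF   [X → j X]
jjjXyF ⇒ jjjjyF   [X → j]
jjjjyF ⇒ jjjjyjj   [F → j j]

S ⇒ jX ⇒ jjX ⇒ jjXyF ⇒ jjjXyF ⇒ jjjjyF ⇒ jjjjyjj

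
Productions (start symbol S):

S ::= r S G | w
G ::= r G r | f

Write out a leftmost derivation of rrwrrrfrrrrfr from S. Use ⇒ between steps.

S ⇒ rSG   [S ::= r S G]
rSG ⇒ rrSGG   [S ::= r S G]
rrSGG ⇒ rrwGG   [S ::= w]
rrwGG ⇒ rrwrGrG   [G ::= r G r]
rrwrGrG ⇒ rrwrrGrrG   [G ::= r G r]
rrwrrGrrG ⇒ rrwrrrGrrrG   [G ::= r G r]
rrwrrrGrrrG ⇒ rrwrrrfrrrG   [G ::= f]
rrwrrrfrrrG ⇒ rrwrrrfrrrrGr   [G ::= r G r]
rrwrrrfrrrrGr ⇒ rrwrrrfrrrrfr   [G ::= f]

S ⇒ rSG ⇒ rrSGG ⇒ rrwGG ⇒ rrwrGrG ⇒ rrwrrGrrG ⇒ rrwrrrGrrrG ⇒ rrwrrrfrrrG ⇒ rrwrrrfrrrrGr ⇒ rrwrrrfrrrrfr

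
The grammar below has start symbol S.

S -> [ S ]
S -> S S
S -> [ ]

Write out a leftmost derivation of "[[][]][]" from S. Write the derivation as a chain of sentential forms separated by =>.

S => SS   [S -> S S]
SS => [S]S   [S -> [ S ]]
[S]S => [SS]S   [S -> S S]
[SS]S => [[]S]S   [S -> [ ]]
[[]S]S => [[][]]S   [S -> [ ]]
[[][]]S => [[][]][]   [S -> [ ]]

S=>SS=>[S]S=>[SS]S=>[[]S]S=>[[][]]S=>[[][]][]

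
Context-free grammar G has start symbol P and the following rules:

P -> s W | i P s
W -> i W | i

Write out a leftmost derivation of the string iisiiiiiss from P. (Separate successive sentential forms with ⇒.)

P ⇒ iPs   [P -> i P s]
iPs ⇒ iiPss   [P -> i P s]
iiPss ⇒ iisWss   [P -> s W]
iisWss ⇒ iisiWss   [W -> i W]
iisiWss ⇒ iisiiWss   [W -> i W]
iisiiWss ⇒ iisiiiWss   [W -> i W]
iisiiiWss ⇒ iisiiiiWss   [W -> i W]
iisiiiiWss ⇒ iisiiiiiss   [W -> i]

P⇒iPs⇒iiPss⇒iisWss⇒iisiWss⇒iisiiWss⇒iisiiiWss⇒iisiiiiWss⇒iisiiiiiss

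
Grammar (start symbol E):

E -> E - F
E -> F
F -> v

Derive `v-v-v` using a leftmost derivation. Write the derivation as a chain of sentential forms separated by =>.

E=>E-F=>E-F-F=>F-F-F=>v-F-F=>v-v-F=>v-v-v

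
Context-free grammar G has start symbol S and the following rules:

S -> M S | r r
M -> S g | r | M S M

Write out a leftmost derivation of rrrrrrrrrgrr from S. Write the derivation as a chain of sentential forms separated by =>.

S => MS   [S -> M S]
MS => SgS   [M -> S g]
SgS => MSgS   [S -> M S]
MSgS => MSMSgS   [M -> M S M]
MSMSgS => MSMSMSgS   [M -> M S M]
MSMSMSgS => rSMSMSgS   [M -> r]
rSMSMSgS => rrrMSMSgS   [S -> r r]
rrrMSMSgS => rrrrSMSgS   [M -> r]
rrrrSMSgS => rrrrrrMSgS   [S -> r r]
rrrrrrMSgS => rrrrrrrSgS   [M -> r]
rrrrrrrSgS => rrrrrrrrrgS   [S -> r r]
rrrrrrrrrgS => rrrrrrrrrgrr   [S -> r r]

S => MS => SgS => MSgS => MSMSgS => MSMSMSgS => rSMSMSgS => rrrMSMSgS => rrrrSMSgS => rrrrrrMSgS => rrrrrrrSgS => rrrrrrrrrgS => rrrrrrrrrgrr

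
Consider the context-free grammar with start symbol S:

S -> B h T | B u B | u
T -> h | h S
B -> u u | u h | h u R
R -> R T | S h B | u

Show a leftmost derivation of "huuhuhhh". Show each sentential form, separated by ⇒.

S ⇒ BhT   [S -> B h T]
BhT ⇒ huRhT   [B -> h u R]
huRhT ⇒ huShBhT   [R -> S h B]
huShBhT ⇒ huuhBhT   [S -> u]
huuhBhT ⇒ huuhuhhT   [B -> u h]
huuhuhhT ⇒ huuhuhhh   [T -> h]

S ⇒ BhT ⇒ huRhT ⇒ huShBhT ⇒ huuhBhT ⇒ huuhuhhT ⇒ huuhuhhh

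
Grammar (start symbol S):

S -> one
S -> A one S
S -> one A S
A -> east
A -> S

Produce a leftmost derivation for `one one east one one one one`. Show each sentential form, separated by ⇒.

S ⇒ one A S ⇒ one S S ⇒ one one A S S ⇒ one one east S S ⇒ one one east one A S S ⇒ one one east one S S S ⇒ one one east one one S S ⇒ one one east one one one S ⇒ one one east one one one one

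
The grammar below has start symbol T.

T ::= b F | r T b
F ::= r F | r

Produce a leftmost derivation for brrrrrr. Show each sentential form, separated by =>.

T => bF => brF => brrF => brrrF => brrrrF => brrrrrF => brrrrrr

T => bF   [T ::= b F]
bF => brF   [F ::= r F]
brF => brrF   [F ::= r F]
brrF => brrrF   [F ::= r F]
brrrF => brrrrF   [F ::= r F]
brrrrF => brrrrrF   [F ::= r F]
brrrrrF => brrrrrr   [F ::= r]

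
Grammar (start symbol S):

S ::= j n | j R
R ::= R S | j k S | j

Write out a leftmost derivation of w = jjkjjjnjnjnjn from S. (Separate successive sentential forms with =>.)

S => jR => jRS => jRSS => jRSSS => jRSSSS => jjkSSSSS => jjkjRSSSS => jjkjjSSSS => jjkjjjnSSS => jjkjjjnjnSS => jjkjjjnjnjnS => jjkjjjnjnjnjn

S => jR   [S ::= j R]
jR => jRS   [R ::= R S]
jRS => jRSS   [R ::= R S]
jRSS => jRSSS   [R ::= R S]
jRSSS => jRSSSS   [R ::= R S]
jRSSSS => jjkSSSSS   [R ::= j k S]
jjkSSSSS => jjkjRSSSS   [S ::= j R]
jjkjRSSSS => jjkjjSSSS   [R ::= j]
jjkjjSSSS => jjkjjjnSSS   [S ::= j n]
jjkjjjnSSS => jjkjjjnjnSS   [S ::= j n]
jjkjjjnjnSS => jjkjjjnjnjnS   [S ::= j n]
jjkjjjnjnjnS => jjkjjjnjnjnjn   [S ::= j n]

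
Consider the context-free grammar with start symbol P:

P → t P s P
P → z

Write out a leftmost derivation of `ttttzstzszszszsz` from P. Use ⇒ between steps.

P ⇒ tPsP   [P → t P s P]
tPsP ⇒ ttPsPsP   [P → t P s P]
ttPsPsP ⇒ tttPsPsPsP   [P → t P s P]
tttPsPsPsP ⇒ ttttPsPsPsPsP   [P → t P s P]
ttttPsPsPsPsP ⇒ ttttzsPsPsPsP   [P → z]
ttttzsPsPsPsP ⇒ ttttzstPsPsPsPsP   [P → t P s P]
ttttzstPsPsPsPsP ⇒ ttttzstzsPsPsPsP   [P → z]
ttttzstzsPsPsPsP ⇒ ttttzstzszsPsPsP   [P → z]
ttttzstzszsPsPsP ⇒ ttttzstzszszsPsP   [P → z]
ttttzstzszszsPsP ⇒ ttttzstzszszszsP   [P → z]
ttttzstzszszszsP ⇒ ttttzstzszszszsz   [P → z]

P ⇒ tPsP ⇒ ttPsPsP ⇒ tttPsPsPsP ⇒ ttttPsPsPsPsP ⇒ ttttzsPsPsPsP ⇒ ttttzstPsPsPsPsP ⇒ ttttzstzsPsPsPsP ⇒ ttttzstzszsPsPsP ⇒ ttttzstzszszsPsP ⇒ ttttzstzszszszsP ⇒ ttttzstzszszszsz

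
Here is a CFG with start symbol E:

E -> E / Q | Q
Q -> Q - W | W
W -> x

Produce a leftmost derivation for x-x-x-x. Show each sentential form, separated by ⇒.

E ⇒ Q ⇒ Q-W ⇒ Q-W-W ⇒ Q-W-W-W ⇒ W-W-W-W ⇒ x-W-W-W ⇒ x-x-W-W ⇒ x-x-x-W ⇒ x-x-x-x

E ⇒ Q   [E -> Q]
Q ⇒ Q-W   [Q -> Q - W]
Q-W ⇒ Q-W-W   [Q -> Q - W]
Q-W-W ⇒ Q-W-W-W   [Q -> Q - W]
Q-W-W-W ⇒ W-W-W-W   [Q -> W]
W-W-W-W ⇒ x-W-W-W   [W -> x]
x-W-W-W ⇒ x-x-W-W   [W -> x]
x-x-W-W ⇒ x-x-x-W   [W -> x]
x-x-x-W ⇒ x-x-x-x   [W -> x]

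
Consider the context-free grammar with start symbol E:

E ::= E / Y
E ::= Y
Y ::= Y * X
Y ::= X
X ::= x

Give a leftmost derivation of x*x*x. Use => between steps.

E => Y => Y*X => Y*X*X => X*X*X => x*X*X => x*x*X => x*x*x

E => Y   [E ::= Y]
Y => Y*X   [Y ::= Y * X]
Y*X => Y*X*X   [Y ::= Y * X]
Y*X*X => X*X*X   [Y ::= X]
X*X*X => x*X*X   [X ::= x]
x*X*X => x*x*X   [X ::= x]
x*x*X => x*x*x   [X ::= x]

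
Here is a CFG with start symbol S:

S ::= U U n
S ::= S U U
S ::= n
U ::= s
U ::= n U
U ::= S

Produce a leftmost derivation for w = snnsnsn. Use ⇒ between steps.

S ⇒ UUn   [S ::= U U n]
UUn ⇒ sUn   [U ::= s]
sUn ⇒ snUn   [U ::= n U]
snUn ⇒ snSn   [U ::= S]
snSn ⇒ snSUUn   [S ::= S U U]
snSUUn ⇒ snnUUn   [S ::= n]
snnUUn ⇒ snnsUn   [U ::= s]
snnsUn ⇒ snnsnUn   [U ::= n U]
snnsnUn ⇒ snnsnsn   [U ::= s]

S⇒UUn⇒sUn⇒snUn⇒snSn⇒snSUUn⇒snnUUn⇒snnsUn⇒snnsnUn⇒snnsnsn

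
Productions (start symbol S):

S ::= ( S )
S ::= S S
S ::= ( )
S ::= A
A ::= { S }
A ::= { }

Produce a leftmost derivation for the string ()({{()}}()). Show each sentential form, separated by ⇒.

S ⇒ SS ⇒ ()S ⇒ ()(S) ⇒ ()(SS) ⇒ ()(AS) ⇒ ()({S}S) ⇒ ()({A}S) ⇒ ()({{S}}S) ⇒ ()({{()}}S) ⇒ ()({{()}}())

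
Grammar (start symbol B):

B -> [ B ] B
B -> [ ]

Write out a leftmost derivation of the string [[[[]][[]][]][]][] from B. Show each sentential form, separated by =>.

B => [B]B   [B -> [ B ] B]
[B]B => [[B]B]B   [B -> [ B ] B]
[[B]B]B => [[[B]B]B]B   [B -> [ B ] B]
[[[B]B]B]B => [[[[]]B]B]B   [B -> [ ]]
[[[[]]B]B]B => [[[[]][B]B]B]B   [B -> [ B ] B]
[[[[]][B]B]B]B => [[[[]][[]]B]B]B   [B -> [ ]]
[[[[]][[]]B]B]B => [[[[]][[]][]]B]B   [B -> [ ]]
[[[[]][[]][]]B]B => [[[[]][[]][]][]]B   [B -> [ ]]
[[[[]][[]][]][]]B => [[[[]][[]][]][]][]   [B -> [ ]]

B => [B]B => [[B]B]B => [[[B]B]B]B => [[[[]]B]B]B => [[[[]][B]B]B]B => [[[[]][[]]B]B]B => [[[[]][[]][]]B]B => [[[[]][[]][]][]]B => [[[[]][[]][]][]][]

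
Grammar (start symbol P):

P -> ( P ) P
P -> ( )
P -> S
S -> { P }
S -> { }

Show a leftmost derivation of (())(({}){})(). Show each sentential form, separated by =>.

P=>(P)P=>(())P=>(())(P)P=>(())((P)P)P=>(())((S)P)P=>(())(({})P)P=>(())(({})S)P=>(())(({}){})P=>(())(({}){})()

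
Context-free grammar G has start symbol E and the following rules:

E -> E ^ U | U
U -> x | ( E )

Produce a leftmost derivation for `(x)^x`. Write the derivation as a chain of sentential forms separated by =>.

E => E^U   [E -> E ^ U]
E^U => U^U   [E -> U]
U^U => (E)^U   [U -> ( E )]
(E)^U => (U)^U   [E -> U]
(U)^U => (x)^U   [U -> x]
(x)^U => (x)^x   [U -> x]

E => E^U => U^U => (E)^U => (U)^U => (x)^U => (x)^x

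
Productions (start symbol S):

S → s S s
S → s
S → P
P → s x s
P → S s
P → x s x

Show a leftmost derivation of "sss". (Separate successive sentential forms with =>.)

S => P   [S → P]
P => Ss   [P → S s]
Ss => Ps   [S → P]
Ps => Sss   [P → S s]
Sss => sss   [S → s]

S=>P=>Ss=>Ps=>Sss=>sss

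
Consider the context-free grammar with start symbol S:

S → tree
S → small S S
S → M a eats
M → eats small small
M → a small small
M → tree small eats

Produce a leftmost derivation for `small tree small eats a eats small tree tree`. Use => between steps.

S => small S S => small M a eats S => small tree small eats a eats S => small tree small eats a eats small S S => small tree small eats a eats small tree S => small tree small eats a eats small tree tree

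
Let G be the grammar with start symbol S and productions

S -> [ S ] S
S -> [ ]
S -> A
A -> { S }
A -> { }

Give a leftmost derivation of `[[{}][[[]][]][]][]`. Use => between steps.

S => [S]S   [S -> [ S ] S]
[S]S => [[S]S]S   [S -> [ S ] S]
[[S]S]S => [[A]S]S   [S -> A]
[[A]S]S => [[{}]S]S   [A -> { }]
[[{}]S]S => [[{}][S]S]S   [S -> [ S ] S]
[[{}][S]S]S => [[{}][[S]S]S]S   [S -> [ S ] S]
[[{}][[S]S]S]S => [[{}][[[]]S]S]S   [S -> [ ]]
[[{}][[[]]S]S]S => [[{}][[[]][]]S]S   [S -> [ ]]
[[{}][[[]][]]S]S => [[{}][[[]][]][]]S   [S -> [ ]]
[[{}][[[]][]][]]S => [[{}][[[]][]][]][]   [S -> [ ]]

S => [S]S => [[S]S]S => [[A]S]S => [[{}]S]S => [[{}][S]S]S => [[{}][[S]S]S]S => [[{}][[[]]S]S]S => [[{}][[[]][]]S]S => [[{}][[[]][]][]]S => [[{}][[[]][]][]][]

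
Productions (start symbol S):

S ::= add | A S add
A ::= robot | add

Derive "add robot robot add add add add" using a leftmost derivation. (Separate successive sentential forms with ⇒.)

S ⇒ A S add   [S ::= A S add]
A S add ⇒ add S add   [A ::= add]
add S add ⇒ add A S add add   [S ::= A S add]
add A S add add ⇒ add robot S add add   [A ::= robot]
add robot S add add ⇒ add robot A S add add add   [S ::= A S add]
add robot A S add add add ⇒ add robot robot S add add add   [A ::= robot]
add robot robot S add add add ⇒ add robot robot add add add add   [S ::= add]

S ⇒ A S add ⇒ add S add ⇒ add A S add add ⇒ add robot S add add ⇒ add robot A S add add add ⇒ add robot robot S add add add ⇒ add robot robot add add add add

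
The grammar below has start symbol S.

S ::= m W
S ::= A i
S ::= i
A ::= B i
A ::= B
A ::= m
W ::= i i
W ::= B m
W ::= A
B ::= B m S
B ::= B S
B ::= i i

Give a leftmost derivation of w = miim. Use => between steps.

S => mW => mBm => miim

S => mW   [S ::= m W]
mW => mBm   [W ::= B m]
mBm => miim   [B ::= i i]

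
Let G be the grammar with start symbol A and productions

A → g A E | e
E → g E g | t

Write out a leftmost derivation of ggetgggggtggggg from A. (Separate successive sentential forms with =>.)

A => gAE => ggAEE => ggeEE => ggetE => ggetgEg => ggetggEgg => ggetgggEggg => ggetggggEgggg => ggetgggggEggggg => ggetgggggtggggg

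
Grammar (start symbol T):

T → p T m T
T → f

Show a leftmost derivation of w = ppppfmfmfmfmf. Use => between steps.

T => pTmT => ppTmTmT => pppTmTmTmT => ppppTmTmTmTmT => ppppfmTmTmTmT => ppppfmfmTmTmT => ppppfmfmfmTmT => ppppfmfmfmfmT => ppppfmfmfmfmf

T => pTmT   [T → p T m T]
pTmT => ppTmTmT   [T → p T m T]
ppTmTmT => pppTmTmTmT   [T → p T m T]
pppTmTmTmT => ppppTmTmTmTmT   [T → p T m T]
ppppTmTmTmTmT => ppppfmTmTmTmT   [T → f]
ppppfmTmTmTmT => ppppfmfmTmTmT   [T → f]
ppppfmfmTmTmT => ppppfmfmfmTmT   [T → f]
ppppfmfmfmTmT => ppppfmfmfmfmT   [T → f]
ppppfmfmfmfmT => ppppfmfmfmfmf   [T → f]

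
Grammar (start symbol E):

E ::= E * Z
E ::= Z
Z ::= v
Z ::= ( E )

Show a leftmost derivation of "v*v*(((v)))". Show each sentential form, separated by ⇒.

E ⇒ E*Z   [E ::= E * Z]
E*Z ⇒ E*Z*Z   [E ::= E * Z]
E*Z*Z ⇒ Z*Z*Z   [E ::= Z]
Z*Z*Z ⇒ v*Z*Z   [Z ::= v]
v*Z*Z ⇒ v*v*Z   [Z ::= v]
v*v*Z ⇒ v*v*(E)   [Z ::= ( E )]
v*v*(E) ⇒ v*v*(Z)   [E ::= Z]
v*v*(Z) ⇒ v*v*((E))   [Z ::= ( E )]
v*v*((E)) ⇒ v*v*((Z))   [E ::= Z]
v*v*((Z)) ⇒ v*v*(((E)))   [Z ::= ( E )]
v*v*(((E))) ⇒ v*v*(((Z)))   [E ::= Z]
v*v*(((Z))) ⇒ v*v*(((v)))   [Z ::= v]

E ⇒ E*Z ⇒ E*Z*Z ⇒ Z*Z*Z ⇒ v*Z*Z ⇒ v*v*Z ⇒ v*v*(E) ⇒ v*v*(Z) ⇒ v*v*((E)) ⇒ v*v*((Z)) ⇒ v*v*(((E))) ⇒ v*v*(((Z))) ⇒ v*v*(((v)))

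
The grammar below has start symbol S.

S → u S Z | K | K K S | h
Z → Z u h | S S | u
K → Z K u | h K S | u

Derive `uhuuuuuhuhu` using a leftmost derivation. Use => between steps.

S => uSZ   [S → u S Z]
uSZ => uKKSZ   [S → K K S]
uKKSZ => uhKSKSZ   [K → h K S]
uhKSKSZ => uhZKuSKSZ   [K → Z K u]
uhZKuSKSZ => uhuKuSKSZ   [Z → u]
uhuKuSKSZ => uhuZKuuSKSZ   [K → Z K u]
uhuZKuuSKSZ => uhuuKuuSKSZ   [Z → u]
uhuuKuuSKSZ => uhuuuuuSKSZ   [K → u]
uhuuuuuSKSZ => uhuuuuuhKSZ   [S → h]
uhuuuuuhKSZ => uhuuuuuhuSZ   [K → u]
uhuuuuuhuSZ => uhuuuuuhuhZ   [S → h]
uhuuuuuhuhZ => uhuuuuuhuhu   [Z → u]

S => uSZ => uKKSZ => uhKSKSZ => uhZKuSKSZ => uhuKuSKSZ => uhuZKuuSKSZ => uhuuKuuSKSZ => uhuuuuuSKSZ => uhuuuuuhKSZ => uhuuuuuhuSZ => uhuuuuuhuhZ => uhuuuuuhuhu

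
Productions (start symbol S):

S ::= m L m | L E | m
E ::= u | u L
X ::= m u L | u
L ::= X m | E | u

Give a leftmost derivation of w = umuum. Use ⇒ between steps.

S ⇒ LE ⇒ XmE ⇒ umE ⇒ umuL ⇒ umuXm ⇒ umuum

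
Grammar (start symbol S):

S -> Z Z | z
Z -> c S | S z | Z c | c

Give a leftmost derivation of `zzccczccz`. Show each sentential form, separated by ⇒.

S ⇒ ZZ ⇒ SzZ ⇒ ZZzZ ⇒ ZcZzZ ⇒ SzcZzZ ⇒ zzcZzZ ⇒ zzcZczZ ⇒ zzccczZ ⇒ zzccczSz ⇒ zzccczZZz ⇒ zzccczcZz ⇒ zzccczccz

S ⇒ ZZ   [S -> Z Z]
ZZ ⇒ SzZ   [Z -> S z]
SzZ ⇒ ZZzZ   [S -> Z Z]
ZZzZ ⇒ ZcZzZ   [Z -> Z c]
ZcZzZ ⇒ SzcZzZ   [Z -> S z]
SzcZzZ ⇒ zzcZzZ   [S -> z]
zzcZzZ ⇒ zzcZczZ   [Z -> Z c]
zzcZczZ ⇒ zzccczZ   [Z -> c]
zzccczZ ⇒ zzccczSz   [Z -> S z]
zzccczSz ⇒ zzccczZZz   [S -> Z Z]
zzccczZZz ⇒ zzccczcZz   [Z -> c]
zzccczcZz ⇒ zzccczccz   [Z -> c]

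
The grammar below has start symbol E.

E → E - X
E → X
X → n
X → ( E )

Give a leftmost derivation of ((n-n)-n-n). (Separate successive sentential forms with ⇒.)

E ⇒ X   [E → X]
X ⇒ (E)   [X → ( E )]
(E) ⇒ (E-X)   [E → E - X]
(E-X) ⇒ (E-X-X)   [E → E - X]
(E-X-X) ⇒ (X-X-X)   [E → X]
(X-X-X) ⇒ ((E)-X-X)   [X → ( E )]
((E)-X-X) ⇒ ((E-X)-X-X)   [E → E - X]
((E-X)-X-X) ⇒ ((X-X)-X-X)   [E → X]
((X-X)-X-X) ⇒ ((n-X)-X-X)   [X → n]
((n-X)-X-X) ⇒ ((n-n)-X-X)   [X → n]
((n-n)-X-X) ⇒ ((n-n)-n-X)   [X → n]
((n-n)-n-X) ⇒ ((n-n)-n-n)   [X → n]

E⇒X⇒(E)⇒(E-X)⇒(E-X-X)⇒(X-X-X)⇒((E)-X-X)⇒((E-X)-X-X)⇒((X-X)-X-X)⇒((n-X)-X-X)⇒((n-n)-X-X)⇒((n-n)-n-X)⇒((n-n)-n-n)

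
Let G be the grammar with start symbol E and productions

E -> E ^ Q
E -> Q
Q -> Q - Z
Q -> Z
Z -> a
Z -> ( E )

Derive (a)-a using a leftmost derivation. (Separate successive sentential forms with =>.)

E => Q => Q-Z => Z-Z => (E)-Z => (Q)-Z => (Z)-Z => (a)-Z => (a)-a

E => Q   [E -> Q]
Q => Q-Z   [Q -> Q - Z]
Q-Z => Z-Z   [Q -> Z]
Z-Z => (E)-Z   [Z -> ( E )]
(E)-Z => (Q)-Z   [E -> Q]
(Q)-Z => (Z)-Z   [Q -> Z]
(Z)-Z => (a)-Z   [Z -> a]
(a)-Z => (a)-a   [Z -> a]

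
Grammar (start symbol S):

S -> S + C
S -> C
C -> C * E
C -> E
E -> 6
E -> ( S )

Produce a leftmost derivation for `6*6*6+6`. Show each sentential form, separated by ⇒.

S ⇒ S+C ⇒ C+C ⇒ C*E+C ⇒ C*E*E+C ⇒ E*E*E+C ⇒ 6*E*E+C ⇒ 6*6*E+C ⇒ 6*6*6+C ⇒ 6*6*6+E ⇒ 6*6*6+6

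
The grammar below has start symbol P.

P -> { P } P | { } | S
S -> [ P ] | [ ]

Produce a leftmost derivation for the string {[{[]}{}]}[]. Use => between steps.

P => {P}P => {S}P => {[P]}P => {[{P}P]}P => {[{S}P]}P => {[{[]}P]}P => {[{[]}{}]}P => {[{[]}{}]}S => {[{[]}{}]}[]

P => {P}P   [P -> { P } P]
{P}P => {S}P   [P -> S]
{S}P => {[P]}P   [S -> [ P ]]
{[P]}P => {[{P}P]}P   [P -> { P } P]
{[{P}P]}P => {[{S}P]}P   [P -> S]
{[{S}P]}P => {[{[]}P]}P   [S -> [ ]]
{[{[]}P]}P => {[{[]}{}]}P   [P -> { }]
{[{[]}{}]}P => {[{[]}{}]}S   [P -> S]
{[{[]}{}]}S => {[{[]}{}]}[]   [S -> [ ]]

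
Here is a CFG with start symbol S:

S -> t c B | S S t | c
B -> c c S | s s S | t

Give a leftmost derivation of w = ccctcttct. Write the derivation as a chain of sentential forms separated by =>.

S => SSt   [S -> S S t]
SSt => SStSt   [S -> S S t]
SStSt => cStSt   [S -> c]
cStSt => cSSttSt   [S -> S S t]
cSSttSt => cSStSttSt   [S -> S S t]
cSStSttSt => ccStSttSt   [S -> c]
ccStSttSt => ccctSttSt   [S -> c]
ccctSttSt => ccctcttSt   [S -> c]
ccctcttSt => ccctcttct   [S -> c]

S => SSt => SStSt => cStSt => cSSttSt => cSStSttSt => ccStSttSt => ccctSttSt => ccctcttSt => ccctcttct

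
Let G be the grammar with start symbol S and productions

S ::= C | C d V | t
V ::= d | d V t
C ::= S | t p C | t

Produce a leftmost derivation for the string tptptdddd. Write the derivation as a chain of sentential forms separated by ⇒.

S ⇒ C   [S ::= C]
C ⇒ tpC   [C ::= t p C]
tpC ⇒ tpS   [C ::= S]
tpS ⇒ tpCdV   [S ::= C d V]
tpCdV ⇒ tpSdV   [C ::= S]
tpSdV ⇒ tpCdVdV   [S ::= C d V]
tpCdVdV ⇒ tptpCdVdV   [C ::= t p C]
tptpCdVdV ⇒ tptptdVdV   [C ::= t]
tptptdVdV ⇒ tptptdddV   [V ::= d]
tptptdddV ⇒ tptptdddd   [V ::= d]

S ⇒ C ⇒ tpC ⇒ tpS ⇒ tpCdV ⇒ tpSdV ⇒ tpCdVdV ⇒ tptpCdVdV ⇒ tptptdVdV ⇒ tptptdddV ⇒ tptptdddd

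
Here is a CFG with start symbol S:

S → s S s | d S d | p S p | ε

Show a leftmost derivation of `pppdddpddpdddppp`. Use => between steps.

S => pSp => ppSpp => pppSppp => pppdSdppp => pppddSddppp => pppdddSdddppp => pppdddpSpdddppp => pppdddpdSdpdddppp => pppdddpddpdddppp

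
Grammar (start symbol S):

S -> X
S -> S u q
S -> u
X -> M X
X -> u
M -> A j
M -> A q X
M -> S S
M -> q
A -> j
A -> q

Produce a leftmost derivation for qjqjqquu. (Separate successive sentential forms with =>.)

S => X => MX => AjX => qjX => qjMX => qjAjX => qjqjX => qjqjMX => qjqjAqXX => qjqjqqXX => qjqjqquX => qjqjqquu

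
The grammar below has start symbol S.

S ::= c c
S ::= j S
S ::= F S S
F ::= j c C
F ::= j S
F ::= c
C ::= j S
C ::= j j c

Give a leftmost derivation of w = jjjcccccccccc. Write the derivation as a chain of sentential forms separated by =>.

S => jS   [S ::= j S]
jS => jFSS   [S ::= F S S]
jFSS => jjSSS   [F ::= j S]
jjSSS => jjFSSSS   [S ::= F S S]
jjFSSSS => jjjSSSSS   [F ::= j S]
jjjSSSSS => jjjccSSSS   [S ::= c c]
jjjccSSSS => jjjccccSSS   [S ::= c c]
jjjccccSSS => jjjccccccSS   [S ::= c c]
jjjccccccSS => jjjccccccccS   [S ::= c c]
jjjccccccccS => jjjcccccccccc   [S ::= c c]

S => jS => jFSS => jjSSS => jjFSSSS => jjjSSSSS => jjjccSSSS => jjjccccSSS => jjjccccccSS => jjjccccccccS => jjjcccccccccc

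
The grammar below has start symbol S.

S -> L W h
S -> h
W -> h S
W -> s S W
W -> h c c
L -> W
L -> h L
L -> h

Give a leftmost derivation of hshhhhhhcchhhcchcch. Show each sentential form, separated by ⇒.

S ⇒ LWh   [S -> L W h]
LWh ⇒ hLWh   [L -> h L]
hLWh ⇒ hWWh   [L -> W]
hWWh ⇒ hsSWWh   [W -> s S W]
hsSWWh ⇒ hsLWhWWh   [S -> L W h]
hsLWhWWh ⇒ hshLWhWWh   [L -> h L]
hshLWhWWh ⇒ hshhLWhWWh   [L -> h L]
hshhLWhWWh ⇒ hshhhWhWWh   [L -> h]
hshhhWhWWh ⇒ hshhhhShWWh   [W -> h S]
hshhhhShWWh ⇒ hshhhhLWhhWWh   [S -> L W h]
hshhhhLWhhWWh ⇒ hshhhhhWhhWWh   [L -> h]
hshhhhhWhhWWh ⇒ hshhhhhhcchhWWh   [W -> h c c]
hshhhhhhcchhWWh ⇒ hshhhhhhcchhhccWh   [W -> h c c]
hshhhhhhcchhhccWh ⇒ hshhhhhhcchhhcchcch   [W -> h c c]

S ⇒ LWh ⇒ hLWh ⇒ hWWh ⇒ hsSWWh ⇒ hsLWhWWh ⇒ hshLWhWWh ⇒ hshhLWhWWh ⇒ hshhhWhWWh ⇒ hshhhhShWWh ⇒ hshhhhLWhhWWh ⇒ hshhhhhWhhWWh ⇒ hshhhhhhcchhWWh ⇒ hshhhhhhcchhhccWh ⇒ hshhhhhhcchhhcchcch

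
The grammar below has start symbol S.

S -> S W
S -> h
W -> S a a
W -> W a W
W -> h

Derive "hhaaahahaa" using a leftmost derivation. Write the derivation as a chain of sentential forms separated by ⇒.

S ⇒ SW ⇒ hW ⇒ hWaW ⇒ hWaWaW ⇒ hSaaaWaW ⇒ hhaaaWaW ⇒ hhaaahaW ⇒ hhaaahaSaa ⇒ hhaaahahaa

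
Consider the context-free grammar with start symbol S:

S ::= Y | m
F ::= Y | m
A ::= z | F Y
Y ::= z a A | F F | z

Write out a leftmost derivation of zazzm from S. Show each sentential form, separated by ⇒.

S⇒Y⇒zaA⇒zaFY⇒zaYY⇒zazY⇒zazFF⇒zazYF⇒zazzF⇒zazzm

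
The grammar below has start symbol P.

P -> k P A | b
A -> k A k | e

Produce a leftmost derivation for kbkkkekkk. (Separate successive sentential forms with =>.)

P => kPA => kbA => kbkAk => kbkkAkk => kbkkkAkkk => kbkkkekkk

P => kPA   [P -> k P A]
kPA => kbA   [P -> b]
kbA => kbkAk   [A -> k A k]
kbkAk => kbkkAkk   [A -> k A k]
kbkkAkk => kbkkkAkkk   [A -> k A k]
kbkkkAkkk => kbkkkekkk   [A -> e]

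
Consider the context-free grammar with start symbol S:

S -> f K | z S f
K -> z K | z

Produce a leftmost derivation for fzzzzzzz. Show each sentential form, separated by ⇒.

S ⇒ fK   [S -> f K]
fK ⇒ fzK   [K -> z K]
fzK ⇒ fzzK   [K -> z K]
fzzK ⇒ fzzzK   [K -> z K]
fzzzK ⇒ fzzzzK   [K -> z K]
fzzzzK ⇒ fzzzzzK   [K -> z K]
fzzzzzK ⇒ fzzzzzzK   [K -> z K]
fzzzzzzK ⇒ fzzzzzzz   [K -> z]

S ⇒ fK ⇒ fzK ⇒ fzzK ⇒ fzzzK ⇒ fzzzzK ⇒ fzzzzzK ⇒ fzzzzzzK ⇒ fzzzzzzz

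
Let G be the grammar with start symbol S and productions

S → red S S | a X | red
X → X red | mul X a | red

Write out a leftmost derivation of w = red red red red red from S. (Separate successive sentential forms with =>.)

S => red S S => red red S S S => red red red S S => red red red red S => red red red red red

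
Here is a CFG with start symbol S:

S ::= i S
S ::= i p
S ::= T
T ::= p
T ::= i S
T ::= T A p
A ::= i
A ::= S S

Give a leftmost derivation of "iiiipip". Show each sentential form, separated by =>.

S => T => iS => iiS => iiiS => iiiT => iiiiS => iiiiT => iiiiTAp => iiiipAp => iiiipip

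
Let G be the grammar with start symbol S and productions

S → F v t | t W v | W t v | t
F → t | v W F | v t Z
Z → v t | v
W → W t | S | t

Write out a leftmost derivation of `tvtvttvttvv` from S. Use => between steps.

S => tWv => tSv => tWtvv => tStvv => tFvttvv => tvWFvttvv => tvSFvttvv => tvFvtFvttvv => tvtvtFvttvv => tvtvttvttvv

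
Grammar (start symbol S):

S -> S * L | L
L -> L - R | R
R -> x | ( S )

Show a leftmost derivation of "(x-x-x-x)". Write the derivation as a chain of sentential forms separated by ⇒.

S ⇒ L   [S -> L]
L ⇒ R   [L -> R]
R ⇒ (S)   [R -> ( S )]
(S) ⇒ (L)   [S -> L]
(L) ⇒ (L-R)   [L -> L - R]
(L-R) ⇒ (L-R-R)   [L -> L - R]
(L-R-R) ⇒ (L-R-R-R)   [L -> L - R]
(L-R-R-R) ⇒ (R-R-R-R)   [L -> R]
(R-R-R-R) ⇒ (x-R-R-R)   [R -> x]
(x-R-R-R) ⇒ (x-x-R-R)   [R -> x]
(x-x-R-R) ⇒ (x-x-x-R)   [R -> x]
(x-x-x-R) ⇒ (x-x-x-x)   [R -> x]

S ⇒ L ⇒ R ⇒ (S) ⇒ (L) ⇒ (L-R) ⇒ (L-R-R) ⇒ (L-R-R-R) ⇒ (R-R-R-R) ⇒ (x-R-R-R) ⇒ (x-x-R-R) ⇒ (x-x-x-R) ⇒ (x-x-x-x)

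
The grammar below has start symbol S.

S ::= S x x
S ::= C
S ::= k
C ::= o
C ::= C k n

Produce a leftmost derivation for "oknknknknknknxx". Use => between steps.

S => Sxx => Cxx => Cknxx => Cknknxx => Cknknknxx => Cknknknknxx => Cknknknknknxx => Cknknknknknknxx => oknknknknknknxx

S => Sxx   [S ::= S x x]
Sxx => Cxx   [S ::= C]
Cxx => Cknxx   [C ::= C k n]
Cknxx => Cknknxx   [C ::= C k n]
Cknknxx => Cknknknxx   [C ::= C k n]
Cknknknxx => Cknknknknxx   [C ::= C k n]
Cknknknknxx => Cknknknknknxx   [C ::= C k n]
Cknknknknknxx => Cknknknknknknxx   [C ::= C k n]
Cknknknknknknxx => oknknknknknknxx   [C ::= o]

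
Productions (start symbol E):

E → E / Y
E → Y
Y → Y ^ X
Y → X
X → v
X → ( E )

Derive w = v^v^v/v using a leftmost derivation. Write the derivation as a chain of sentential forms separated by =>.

E => E/Y => Y/Y => Y^X/Y => Y^X^X/Y => X^X^X/Y => v^X^X/Y => v^v^X/Y => v^v^v/Y => v^v^v/X => v^v^v/v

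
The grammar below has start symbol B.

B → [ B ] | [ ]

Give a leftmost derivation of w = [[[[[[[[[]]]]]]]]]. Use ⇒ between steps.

B⇒[B]⇒[[B]]⇒[[[B]]]⇒[[[[B]]]]⇒[[[[[B]]]]]⇒[[[[[[B]]]]]]⇒[[[[[[[B]]]]]]]⇒[[[[[[[[B]]]]]]]]⇒[[[[[[[[[]]]]]]]]]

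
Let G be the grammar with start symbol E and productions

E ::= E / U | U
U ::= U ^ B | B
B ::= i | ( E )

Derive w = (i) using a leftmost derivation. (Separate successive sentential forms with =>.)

E => U   [E ::= U]
U => B   [U ::= B]
B => (E)   [B ::= ( E )]
(E) => (U)   [E ::= U]
(U) => (B)   [U ::= B]
(B) => (i)   [B ::= i]

E => U => B => (E) => (U) => (B) => (i)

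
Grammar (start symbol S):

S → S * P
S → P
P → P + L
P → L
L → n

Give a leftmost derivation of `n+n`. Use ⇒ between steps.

S ⇒ P ⇒ P+L ⇒ L+L ⇒ n+L ⇒ n+n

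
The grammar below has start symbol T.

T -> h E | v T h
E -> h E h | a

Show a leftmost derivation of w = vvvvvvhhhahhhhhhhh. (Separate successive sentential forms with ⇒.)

T⇒vTh⇒vvThh⇒vvvThhh⇒vvvvThhhh⇒vvvvvThhhhh⇒vvvvvvThhhhhh⇒vvvvvvhEhhhhhh⇒vvvvvvhhEhhhhhhh⇒vvvvvvhhhEhhhhhhhh⇒vvvvvvhhhahhhhhhhh

T ⇒ vTh   [T -> v T h]
vTh ⇒ vvThh   [T -> v T h]
vvThh ⇒ vvvThhh   [T -> v T h]
vvvThhh ⇒ vvvvThhhh   [T -> v T h]
vvvvThhhh ⇒ vvvvvThhhhh   [T -> v T h]
vvvvvThhhhh ⇒ vvvvvvThhhhhh   [T -> v T h]
vvvvvvThhhhhh ⇒ vvvvvvhEhhhhhh   [T -> h E]
vvvvvvhEhhhhhh ⇒ vvvvvvhhEhhhhhhh   [E -> h E h]
vvvvvvhhEhhhhhhh ⇒ vvvvvvhhhEhhhhhhhh   [E -> h E h]
vvvvvvhhhEhhhhhhhh ⇒ vvvvvvhhhahhhhhhhh   [E -> a]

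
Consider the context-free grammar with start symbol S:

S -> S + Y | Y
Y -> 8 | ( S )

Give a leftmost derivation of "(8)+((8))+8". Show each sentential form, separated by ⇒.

S ⇒ S+Y   [S -> S + Y]
S+Y ⇒ S+Y+Y   [S -> S + Y]
S+Y+Y ⇒ Y+Y+Y   [S -> Y]
Y+Y+Y ⇒ (S)+Y+Y   [Y -> ( S )]
(S)+Y+Y ⇒ (Y)+Y+Y   [S -> Y]
(Y)+Y+Y ⇒ (8)+Y+Y   [Y -> 8]
(8)+Y+Y ⇒ (8)+(S)+Y   [Y -> ( S )]
(8)+(S)+Y ⇒ (8)+(Y)+Y   [S -> Y]
(8)+(Y)+Y ⇒ (8)+((S))+Y   [Y -> ( S )]
(8)+((S))+Y ⇒ (8)+((Y))+Y   [S -> Y]
(8)+((Y))+Y ⇒ (8)+((8))+Y   [Y -> 8]
(8)+((8))+Y ⇒ (8)+((8))+8   [Y -> 8]

S ⇒ S+Y ⇒ S+Y+Y ⇒ Y+Y+Y ⇒ (S)+Y+Y ⇒ (Y)+Y+Y ⇒ (8)+Y+Y ⇒ (8)+(S)+Y ⇒ (8)+(Y)+Y ⇒ (8)+((S))+Y ⇒ (8)+((Y))+Y ⇒ (8)+((8))+Y ⇒ (8)+((8))+8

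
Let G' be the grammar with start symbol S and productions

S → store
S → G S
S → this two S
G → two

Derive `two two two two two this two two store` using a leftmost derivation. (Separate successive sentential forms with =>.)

S => G S => two S => two G S => two two S => two two G S => two two two S => two two two G S => two two two two S => two two two two G S => two two two two two S => two two two two two this two S => two two two two two this two G S => two two two two two this two two S => two two two two two this two two store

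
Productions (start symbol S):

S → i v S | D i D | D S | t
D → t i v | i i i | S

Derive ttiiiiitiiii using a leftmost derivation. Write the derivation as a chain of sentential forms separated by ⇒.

S ⇒ DS ⇒ SS ⇒ tS ⇒ tDiD ⇒ tSiD ⇒ tDiDiD ⇒ tSiDiD ⇒ tDiDiDiD ⇒ tSiDiDiD ⇒ ttiDiDiD ⇒ ttiiiiiDiD ⇒ ttiiiiiSiD ⇒ ttiiiiitiD ⇒ ttiiiiitiiii

S ⇒ DS   [S → D S]
DS ⇒ SS   [D → S]
SS ⇒ tS   [S → t]
tS ⇒ tDiD   [S → D i D]
tDiD ⇒ tSiD   [D → S]
tSiD ⇒ tDiDiD   [S → D i D]
tDiDiD ⇒ tSiDiD   [D → S]
tSiDiD ⇒ tDiDiDiD   [S → D i D]
tDiDiDiD ⇒ tSiDiDiD   [D → S]
tSiDiDiD ⇒ ttiDiDiD   [S → t]
ttiDiDiD ⇒ ttiiiiiDiD   [D → i i i]
ttiiiiiDiD ⇒ ttiiiiiSiD   [D → S]
ttiiiiiSiD ⇒ ttiiiiitiD   [S → t]
ttiiiiitiD ⇒ ttiiiiitiiii   [D → i i i]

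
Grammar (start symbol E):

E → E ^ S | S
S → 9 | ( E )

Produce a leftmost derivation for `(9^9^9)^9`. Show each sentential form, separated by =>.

E => E^S   [E → E ^ S]
E^S => S^S   [E → S]
S^S => (E)^S   [S → ( E )]
(E)^S => (E^S)^S   [E → E ^ S]
(E^S)^S => (E^S^S)^S   [E → E ^ S]
(E^S^S)^S => (S^S^S)^S   [E → S]
(S^S^S)^S => (9^S^S)^S   [S → 9]
(9^S^S)^S => (9^9^S)^S   [S → 9]
(9^9^S)^S => (9^9^9)^S   [S → 9]
(9^9^9)^S => (9^9^9)^9   [S → 9]

E => E^S => S^S => (E)^S => (E^S)^S => (E^S^S)^S => (S^S^S)^S => (9^S^S)^S => (9^9^S)^S => (9^9^9)^S => (9^9^9)^9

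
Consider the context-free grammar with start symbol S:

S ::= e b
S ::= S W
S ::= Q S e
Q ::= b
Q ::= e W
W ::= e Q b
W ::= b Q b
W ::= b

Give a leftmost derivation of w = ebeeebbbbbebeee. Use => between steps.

S=>QSe=>eWSe=>ebSe=>ebQSee=>ebeWSee=>ebeeQbSee=>ebeeeWbSee=>ebeeebQbbSee=>ebeeebbbbSee=>ebeeebbbbQSeee=>ebeeebbbbbSeee=>ebeeebbbbbebeee

S => QSe   [S ::= Q S e]
QSe => eWSe   [Q ::= e W]
eWSe => ebSe   [W ::= b]
ebSe => ebQSee   [S ::= Q S e]
ebQSee => ebeWSee   [Q ::= e W]
ebeWSee => ebeeQbSee   [W ::= e Q b]
ebeeQbSee => ebeeeWbSee   [Q ::= e W]
ebeeeWbSee => ebeeebQbbSee   [W ::= b Q b]
ebeeebQbbSee => ebeeebbbbSee   [Q ::= b]
ebeeebbbbSee => ebeeebbbbQSeee   [S ::= Q S e]
ebeeebbbbQSeee => ebeeebbbbbSeee   [Q ::= b]
ebeeebbbbbSeee => ebeeebbbbbebeee   [S ::= e b]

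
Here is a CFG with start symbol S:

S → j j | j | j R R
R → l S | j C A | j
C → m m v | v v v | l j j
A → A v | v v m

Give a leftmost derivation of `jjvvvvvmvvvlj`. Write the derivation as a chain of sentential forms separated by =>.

S => jRR => jjCAR => jjvvvAR => jjvvvAvR => jjvvvAvvR => jjvvvAvvvR => jjvvvvvmvvvR => jjvvvvvmvvvlS => jjvvvvvmvvvlj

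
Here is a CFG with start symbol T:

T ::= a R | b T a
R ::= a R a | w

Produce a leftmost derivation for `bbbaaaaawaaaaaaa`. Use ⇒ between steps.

T⇒bTa⇒bbTaa⇒bbbTaaa⇒bbbaRaaa⇒bbbaaRaaaa⇒bbbaaaRaaaaa⇒bbbaaaaRaaaaaa⇒bbbaaaaaRaaaaaaa⇒bbbaaaaawaaaaaaa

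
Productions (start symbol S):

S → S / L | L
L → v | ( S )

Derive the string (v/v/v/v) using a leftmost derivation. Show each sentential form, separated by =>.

S => L   [S → L]
L => (S)   [L → ( S )]
(S) => (S/L)   [S → S / L]
(S/L) => (S/L/L)   [S → S / L]
(S/L/L) => (S/L/L/L)   [S → S / L]
(S/L/L/L) => (L/L/L/L)   [S → L]
(L/L/L/L) => (v/L/L/L)   [L → v]
(v/L/L/L) => (v/v/L/L)   [L → v]
(v/v/L/L) => (v/v/v/L)   [L → v]
(v/v/v/L) => (v/v/v/v)   [L → v]

S => L => (S) => (S/L) => (S/L/L) => (S/L/L/L) => (L/L/L/L) => (v/L/L/L) => (v/v/L/L) => (v/v/v/L) => (v/v/v/v)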